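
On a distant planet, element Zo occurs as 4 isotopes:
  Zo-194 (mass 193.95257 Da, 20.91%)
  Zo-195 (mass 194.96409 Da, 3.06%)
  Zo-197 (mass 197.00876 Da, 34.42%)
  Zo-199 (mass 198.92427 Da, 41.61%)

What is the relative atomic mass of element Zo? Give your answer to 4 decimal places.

Average mass = Σ (abundance × isotope mass) = 0.2091 × 193.95257 + 0.0306 × 194.96409 + 0.3442 × 197.00876 + 0.4161 × 198.92427
= 40.555482 + 5.965901 + 67.810415 + 82.772389 = 197.104187 Da

197.1042 Da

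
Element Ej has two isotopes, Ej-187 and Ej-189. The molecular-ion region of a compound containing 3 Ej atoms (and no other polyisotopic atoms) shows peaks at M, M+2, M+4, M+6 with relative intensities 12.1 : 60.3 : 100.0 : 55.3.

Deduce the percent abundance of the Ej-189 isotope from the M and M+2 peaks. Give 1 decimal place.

If p is the fraction of Ej that is Ej-187, then I(M+2)/I(M) = [C(3,1)·p^2·(1−p)] / p^3 = 3·(1−p)/p = 60.3/12.1 = 4.9835
(1−p)/p = 4.9835/3 = 1.6612  ⇒  p = 1/(1 + 1.6612) = 0.3758
Ej-187: 37.6%, Ej-189: 62.4%.

62.4%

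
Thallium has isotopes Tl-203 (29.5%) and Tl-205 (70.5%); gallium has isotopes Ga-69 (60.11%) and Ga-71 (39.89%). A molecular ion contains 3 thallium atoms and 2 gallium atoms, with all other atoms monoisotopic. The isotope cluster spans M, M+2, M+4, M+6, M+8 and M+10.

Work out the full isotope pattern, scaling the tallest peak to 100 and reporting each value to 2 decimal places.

2.53 : 21.49 : 68.50 : 100.00 : 64.89 : 15.20

Thallium pattern (n=3): 0.02567237 : 0.18405787 : 0.43986713 : 0.35040263
Gallium pattern (n=2): 0.36132121 : 0.47955758 : 0.15912121
Convolve the two distributions (both contribute in 2-u steps):
  M: 0.02567237×0.36132121 = 0.009276
  M+2: 0.02567237×0.47955758 + 0.18405787×0.36132121 = 0.078815
  M+4: 0.02567237×0.15912121 + 0.18405787×0.47955758 + 0.43986713×0.36132121 = 0.251285
  M+6: 0.18405787×0.15912121 + 0.43986713×0.47955758 + 0.35040263×0.36132121 = 0.366837
  M+8: 0.43986713×0.15912121 + 0.35040263×0.47955758 = 0.238030
  M+10: 0.35040263×0.15912121 = 0.055756
Scale to base peak (0.366837) = 100: 2.53 : 21.49 : 68.50 : 100.00 : 64.89 : 15.20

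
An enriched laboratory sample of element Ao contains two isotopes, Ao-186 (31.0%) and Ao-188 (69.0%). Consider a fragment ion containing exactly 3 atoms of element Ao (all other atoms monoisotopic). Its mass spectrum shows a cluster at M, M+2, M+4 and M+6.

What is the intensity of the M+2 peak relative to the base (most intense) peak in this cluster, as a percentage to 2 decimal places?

Binomial terms of (0.310 + 0.690)^3: M 0.0298, M+2 0.1989, M+4 0.4428, M+6 0.3285 → M+4 is the base peak.
P(M+4) = C(3,2) × 0.310^1 × 0.690^2 = 3 × 0.3100 × 0.4761 = 0.442773 (base)
P(M+2) = C(3,1) × 0.310^2 × 0.690^1 = 3 × 0.0961 × 0.6900 = 0.198927
Relative intensity = 0.198927 / 0.442773 × 100 = 44.93

44.93%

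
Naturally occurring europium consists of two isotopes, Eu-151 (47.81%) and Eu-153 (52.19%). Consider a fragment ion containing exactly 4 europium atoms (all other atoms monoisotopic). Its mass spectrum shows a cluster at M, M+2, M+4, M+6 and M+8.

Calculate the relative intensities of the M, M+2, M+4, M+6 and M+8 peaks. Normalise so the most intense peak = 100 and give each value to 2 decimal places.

13.99 : 61.07 : 100.00 : 72.77 : 19.86

Each Eu atom is independently Eu-151 (p = 0.4781) or Eu-153 (q = 0.5219); the cluster is the binomial expansion (p + q)^4.
P(M) = 0.4781^4 = 0.052249
P(M+2) = 4 × 0.4781^3 × 0.5219^1 = 0.228141
P(M+4) = 6 × 0.4781^2 × 0.5219^2 = 0.373563
P(M+6) = 4 × 0.4781^1 × 0.5219^3 = 0.271857
P(M+8) = 0.5219^4 = 0.074191
The M+4 peak is largest (0.373563); scaling to 100 gives 13.99 : 61.07 : 100.00 : 72.77 : 19.86.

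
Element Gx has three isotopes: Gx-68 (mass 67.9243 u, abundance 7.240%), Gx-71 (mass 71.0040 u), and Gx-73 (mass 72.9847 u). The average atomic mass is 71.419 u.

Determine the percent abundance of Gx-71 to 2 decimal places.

Let x and y be the fractions of Gx-71 and Gx-73. Then x + y = 1 − 0.07240 = 0.92760 and 71.0040x + 72.9847y = 71.419 − 0.07240×67.9243 = 66.50128068.
Substituting: 71.0040x + 72.9847(0.92760 − x) = 66.50128068
(71.0040 − 72.9847)x = -1.19932704  ⇒  x = 0.60551, y = 0.32209
Gx-71: 60.55%, Gx-73: 32.21%.

60.55%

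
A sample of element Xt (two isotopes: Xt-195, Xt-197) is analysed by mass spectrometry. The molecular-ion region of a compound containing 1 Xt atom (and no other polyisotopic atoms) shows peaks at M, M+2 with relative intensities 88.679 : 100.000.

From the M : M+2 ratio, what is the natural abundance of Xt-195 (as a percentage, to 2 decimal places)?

Write p for the Xt-195 fraction. I(M+2)/I(M) = [C(1,1)·p^0·(1−p)] / p^1 = 1·(1−p)/p = 100.000/88.679 = 1.1277
(1−p)/p = 1.1277/1 = 1.1277  ⇒  p = 1/(1 + 1.1277) = 0.4700
Xt-195: 47.00%, Xt-197: 53.00%.

47.00%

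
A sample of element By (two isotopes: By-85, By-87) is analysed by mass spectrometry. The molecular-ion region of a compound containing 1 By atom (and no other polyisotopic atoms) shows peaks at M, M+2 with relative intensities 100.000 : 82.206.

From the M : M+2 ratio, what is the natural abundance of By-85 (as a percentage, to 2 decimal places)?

54.88%

Write p for the By-85 fraction. I(M+2)/I(M) = [C(1,1)·p^0·(1−p)] / p^1 = 1·(1−p)/p = 82.206/100.000 = 0.8221
(1−p)/p = 0.8221/1 = 0.8221  ⇒  p = 1/(1 + 0.8221) = 0.5488
By-85: 54.88%, By-87: 45.12%.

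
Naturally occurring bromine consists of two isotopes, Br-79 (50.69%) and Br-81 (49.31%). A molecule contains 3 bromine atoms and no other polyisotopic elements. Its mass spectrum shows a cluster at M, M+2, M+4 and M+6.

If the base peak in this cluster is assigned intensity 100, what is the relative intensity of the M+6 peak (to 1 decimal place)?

31.5

Binomial terms of (0.5069 + 0.4931)^3: M 0.1302, M+2 0.3801, M+4 0.3698, M+6 0.1199 → M+2 is the base peak.
P(M+2) = C(3,1) × 0.5069^2 × 0.4931^1 = 3 × 0.25694761 × 0.4931 = 0.380103 (base)
P(M+6) = C(3,3) × 0.5069^0 × 0.4931^3 = 1 × 1.0000 × 0.11989609 = 0.119896
Relative intensity = 0.119896 / 0.380103 × 100 = 31.5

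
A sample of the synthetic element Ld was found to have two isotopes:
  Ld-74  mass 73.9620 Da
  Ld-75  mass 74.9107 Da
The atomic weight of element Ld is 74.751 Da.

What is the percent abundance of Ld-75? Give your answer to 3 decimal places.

83.166%

With x = fraction of Ld-74 (so Ld-75 is 1 − x):
73.9620·x + 74.9107·(1 − x) = 74.751
(73.9620 − 74.9107)·x = 74.751 − 74.9107
x = -0.1597 / -0.9487 = 0.16834 → 16.834% Ld-74, 83.166% Ld-75.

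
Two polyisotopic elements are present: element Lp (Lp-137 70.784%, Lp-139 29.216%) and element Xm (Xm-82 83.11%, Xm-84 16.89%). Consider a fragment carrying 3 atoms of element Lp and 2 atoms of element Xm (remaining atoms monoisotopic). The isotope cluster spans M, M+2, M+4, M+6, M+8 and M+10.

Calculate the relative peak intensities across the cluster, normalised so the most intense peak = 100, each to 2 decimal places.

60.80 : 100.00 : 64.19 : 20.02 : 3.02 : 0.18

Element Lp pattern (n=3): 0.35465436 : 0.43914932 : 0.18125829 : 0.02493804
Element Xm pattern (n=2): 0.69072721 : 0.28074558 : 0.02852721
Convolve the two distributions (both contribute in 2-u steps):
  M: 0.35465436×0.69072721 = 0.244969
  M+2: 0.35465436×0.28074558 + 0.43914932×0.69072721 = 0.402900
  M+4: 0.35465436×0.02852721 + 0.43914932×0.28074558 + 0.18125829×0.69072721 = 0.258607
  M+6: 0.43914932×0.02852721 + 0.18125829×0.28074558 + 0.02493804×0.69072721 = 0.080641
  M+8: 0.18125829×0.02852721 + 0.02493804×0.28074558 = 0.012172
  M+10: 0.02493804×0.02852721 = 0.000711
Scale to base peak (0.402900) = 100: 60.80 : 100.00 : 64.19 : 20.02 : 3.02 : 0.18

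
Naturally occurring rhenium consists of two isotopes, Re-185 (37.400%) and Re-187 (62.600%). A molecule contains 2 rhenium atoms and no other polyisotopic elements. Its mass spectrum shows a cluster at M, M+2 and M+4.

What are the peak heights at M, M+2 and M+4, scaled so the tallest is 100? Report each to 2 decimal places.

Expanding (0.37400 + 0.62600)^2:
P(M) = 0.37400^2 = 0.139876
P(M+2) = 2 × 0.37400^1 × 0.62600^1 = 0.468248
P(M+4) = 0.62600^2 = 0.391876
The M+2 peak is largest (0.468248); scaling to 100 gives 29.87 : 100.00 : 83.69.

29.87 : 100.00 : 83.69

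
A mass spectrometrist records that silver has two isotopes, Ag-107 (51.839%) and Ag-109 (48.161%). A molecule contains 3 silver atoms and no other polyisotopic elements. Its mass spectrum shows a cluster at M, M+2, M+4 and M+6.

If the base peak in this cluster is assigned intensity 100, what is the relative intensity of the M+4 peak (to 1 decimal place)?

92.9

Binomial terms of (0.51839 + 0.48161)^3: M 0.1393, M+2 0.3883, M+4 0.3607, M+6 0.1117 → M+2 is the base peak.
P(M+2) = C(3,1) × 0.51839^2 × 0.48161^1 = 3 × 0.26872819 × 0.48161 = 0.388267 (base)
P(M+4) = C(3,2) × 0.51839^1 × 0.48161^2 = 3 × 0.51839 × 0.23194819 = 0.360719
Relative intensity = 0.360719 / 0.388267 × 100 = 92.9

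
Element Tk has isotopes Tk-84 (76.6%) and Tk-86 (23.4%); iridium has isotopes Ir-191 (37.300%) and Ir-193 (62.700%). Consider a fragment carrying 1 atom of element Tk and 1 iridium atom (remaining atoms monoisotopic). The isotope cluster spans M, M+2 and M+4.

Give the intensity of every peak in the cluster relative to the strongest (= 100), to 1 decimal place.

Element Tk pattern (n=1): 0.7660 : 0.2340
Iridium pattern (n=1): 0.3730 : 0.6270
Convolve the two distributions (both contribute in 2-u steps):
  M: 0.7660×0.3730 = 0.285718
  M+2: 0.7660×0.6270 + 0.2340×0.3730 = 0.567564
  M+4: 0.2340×0.6270 = 0.146718
Scale to base peak (0.567564) = 100: 50.3 : 100.0 : 25.9

50.3 : 100.0 : 25.9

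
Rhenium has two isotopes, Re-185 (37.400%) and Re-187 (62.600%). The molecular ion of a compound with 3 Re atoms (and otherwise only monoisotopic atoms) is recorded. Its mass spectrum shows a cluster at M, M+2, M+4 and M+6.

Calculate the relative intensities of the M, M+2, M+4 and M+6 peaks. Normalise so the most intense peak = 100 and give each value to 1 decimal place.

11.9 : 59.7 : 100.0 : 55.8

The 3 Re atoms are independent, so intensities follow the terms of (0.37400 + 0.62600)^3.
P(M) = 0.37400^3 = 0.052314
P(M+2) = 3 × 0.37400^2 × 0.62600^1 = 0.262687
P(M+4) = 3 × 0.37400^1 × 0.62600^2 = 0.439685
P(M+6) = 0.62600^3 = 0.245314
The M+4 peak is largest (0.439685); scaling to 100 gives 11.9 : 59.7 : 100.0 : 55.8.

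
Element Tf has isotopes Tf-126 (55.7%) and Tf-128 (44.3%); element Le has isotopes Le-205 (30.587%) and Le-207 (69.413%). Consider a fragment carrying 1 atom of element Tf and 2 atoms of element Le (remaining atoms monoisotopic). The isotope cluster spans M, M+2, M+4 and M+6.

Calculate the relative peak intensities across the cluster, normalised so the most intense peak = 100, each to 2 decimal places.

11.42 : 60.89 : 100.00 : 46.76

Element Tf pattern (n=1): 0.5570 : 0.4430
Element Le pattern (n=2): 0.09355646 : 0.42462709 : 0.48181646
Convolve the two distributions (both contribute in 2-u steps):
  M: 0.5570×0.09355646 = 0.052111
  M+2: 0.5570×0.42462709 + 0.4430×0.09355646 = 0.277963
  M+4: 0.5570×0.48181646 + 0.4430×0.42462709 = 0.456482
  M+6: 0.4430×0.48181646 = 0.213445
Scale to base peak (0.456482) = 100: 11.42 : 60.89 : 100.00 : 46.76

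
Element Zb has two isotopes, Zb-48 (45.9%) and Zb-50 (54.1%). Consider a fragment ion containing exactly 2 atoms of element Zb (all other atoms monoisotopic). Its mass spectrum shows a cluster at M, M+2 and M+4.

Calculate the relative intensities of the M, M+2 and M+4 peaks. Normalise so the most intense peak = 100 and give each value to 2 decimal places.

Expanding (0.459 + 0.541)^2:
P(M) = 0.459^2 = 0.210681
P(M+2) = 2 × 0.459^1 × 0.541^1 = 0.496638
P(M+4) = 0.541^2 = 0.292681
The M+2 peak is largest (0.496638); scaling to 100 gives 42.42 : 100.00 : 58.93.

42.42 : 100.00 : 58.93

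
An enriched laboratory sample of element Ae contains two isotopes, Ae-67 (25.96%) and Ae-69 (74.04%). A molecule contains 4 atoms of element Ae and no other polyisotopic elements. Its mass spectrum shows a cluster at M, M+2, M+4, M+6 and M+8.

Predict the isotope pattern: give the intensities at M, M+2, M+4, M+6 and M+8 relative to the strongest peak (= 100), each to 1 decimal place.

1.1 : 12.3 : 52.6 : 100.0 : 71.3

The 4 Ae atoms are independent, so intensities follow the terms of (0.2596 + 0.7404)^4.
P(M) = 0.2596^4 = 0.004542
P(M+2) = 4 × 0.2596^3 × 0.7404^1 = 0.051813
P(M+4) = 6 × 0.2596^2 × 0.7404^2 = 0.221663
P(M+6) = 4 × 0.2596^1 × 0.7404^3 = 0.421467
P(M+8) = 0.7404^4 = 0.300515
The M+6 peak is largest (0.421467); scaling to 100 gives 1.1 : 12.3 : 52.6 : 100.0 : 71.3.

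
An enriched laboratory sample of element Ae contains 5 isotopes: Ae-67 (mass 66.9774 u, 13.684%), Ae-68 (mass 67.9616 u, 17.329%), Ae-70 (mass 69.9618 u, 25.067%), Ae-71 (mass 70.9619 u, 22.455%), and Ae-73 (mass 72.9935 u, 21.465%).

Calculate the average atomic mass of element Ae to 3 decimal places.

70.082 u

Ar = Σ fᵢ·mᵢ = 0.13684 × 66.9774 + 0.17329 × 67.9616 + 0.25067 × 69.9618 + 0.22455 × 70.9619 + 0.21465 × 72.9935
= 9.16519 + 11.77707 + 17.53732 + 15.93449 + 15.66805 = 70.08212 u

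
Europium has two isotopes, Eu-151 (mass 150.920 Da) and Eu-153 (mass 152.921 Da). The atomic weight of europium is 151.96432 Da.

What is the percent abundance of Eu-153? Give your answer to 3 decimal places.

52.190%

With x = fraction of Eu-151 (so Eu-153 is 1 − x):
150.920·x + 152.921·(1 − x) = 151.96432
(150.920 − 152.921)·x = 151.96432 − 152.921
x = -0.95668 / -2.001 = 0.47810 → 47.810% Eu-151, 52.190% Eu-153.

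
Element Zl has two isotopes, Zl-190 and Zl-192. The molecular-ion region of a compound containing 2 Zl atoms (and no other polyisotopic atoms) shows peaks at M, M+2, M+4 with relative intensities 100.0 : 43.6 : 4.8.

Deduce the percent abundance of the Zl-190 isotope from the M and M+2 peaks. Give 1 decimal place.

82.1%

Write p for the Zl-190 fraction. I(M+2)/I(M) = [C(2,1)·p^1·(1−p)] / p^2 = 2·(1−p)/p = 43.6/100.0 = 0.4360
(1−p)/p = 0.4360/2 = 0.2180  ⇒  p = 1/(1 + 0.2180) = 0.8210
Zl-190: 82.1%, Zl-192: 17.9%.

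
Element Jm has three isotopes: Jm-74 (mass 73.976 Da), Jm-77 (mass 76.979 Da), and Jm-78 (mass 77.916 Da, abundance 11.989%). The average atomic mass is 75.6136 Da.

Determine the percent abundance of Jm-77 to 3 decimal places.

Let x and y be the fractions of Jm-74 and Jm-77. Then x + y = 1 − 0.11989 = 0.88011 and 73.976x + 76.979y = 75.6136 − 0.11989×77.916 = 66.27225076.
Substituting: 73.976x + 76.979(0.88011 − x) = 66.27225076
(73.976 − 76.979)x = -1.47773693  ⇒  x = 0.49209, y = 0.38802
Jm-74: 49.209%, Jm-77: 38.802%.

38.802%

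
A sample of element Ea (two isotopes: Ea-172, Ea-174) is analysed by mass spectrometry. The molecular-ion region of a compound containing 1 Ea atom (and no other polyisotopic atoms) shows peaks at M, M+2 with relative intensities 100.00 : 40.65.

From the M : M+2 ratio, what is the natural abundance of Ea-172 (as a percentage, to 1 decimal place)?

Let p = fractional abundance of Ea-172. I(M+2)/I(M) = [C(1,1)·p^0·(1−p)] / p^1 = 1·(1−p)/p = 40.65/100.00 = 0.4065
(1−p)/p = 0.4065/1 = 0.4065  ⇒  p = 1/(1 + 0.4065) = 0.7110
Ea-172: 71.1%, Ea-174: 28.9%.

71.1%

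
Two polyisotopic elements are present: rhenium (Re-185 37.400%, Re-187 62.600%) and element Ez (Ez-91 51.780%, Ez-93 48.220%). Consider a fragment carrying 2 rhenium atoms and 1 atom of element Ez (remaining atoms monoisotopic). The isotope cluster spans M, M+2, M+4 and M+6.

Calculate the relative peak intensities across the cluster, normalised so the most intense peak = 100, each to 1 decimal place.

16.9 : 72.3 : 100.0 : 44.1

Rhenium pattern (n=2): 0.139876 : 0.468248 : 0.391876
Element Ez pattern (n=1): 0.5178 : 0.4822
Convolve the two distributions (both contribute in 2-u steps):
  M: 0.139876×0.5178 = 0.072428
  M+2: 0.139876×0.4822 + 0.468248×0.5178 = 0.309907
  M+4: 0.468248×0.4822 + 0.391876×0.5178 = 0.428703
  M+6: 0.391876×0.4822 = 0.188963
Scale to base peak (0.428703) = 100: 16.9 : 72.3 : 100.0 : 44.1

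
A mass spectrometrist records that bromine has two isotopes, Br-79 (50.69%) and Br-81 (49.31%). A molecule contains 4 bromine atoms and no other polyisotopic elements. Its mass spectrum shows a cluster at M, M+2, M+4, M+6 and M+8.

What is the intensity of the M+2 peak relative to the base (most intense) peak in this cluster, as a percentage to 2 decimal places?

68.53%

Binomial terms of (0.5069 + 0.4931)^4: M 0.0660, M+2 0.2569, M+4 0.3749, M+6 0.2431, M+8 0.0591 → M+4 is the base peak.
P(M+4) = C(4,2) × 0.5069^2 × 0.4931^2 = 6 × 0.25694761 × 0.24314761 = 0.374857 (base)
P(M+2) = C(4,1) × 0.5069^3 × 0.4931^1 = 4 × 0.13024674 × 0.4931 = 0.256899
Relative intensity = 0.256899 / 0.374857 × 100 = 68.53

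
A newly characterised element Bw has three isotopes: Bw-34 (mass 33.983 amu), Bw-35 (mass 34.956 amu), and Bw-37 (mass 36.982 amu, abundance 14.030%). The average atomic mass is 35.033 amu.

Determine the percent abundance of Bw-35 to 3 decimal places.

64.670%

The remaining 85.970% is split between Bw-34 (fraction x) and Bw-35 (fraction 0.85970 − x).
Substituting: 33.983x + 34.956(0.85970 − x) = 29.8444254
(33.983 − 34.956)x = -0.2072478  ⇒  x = 0.21300, y = 0.64670
Bw-34: 21.300%, Bw-35: 64.670%.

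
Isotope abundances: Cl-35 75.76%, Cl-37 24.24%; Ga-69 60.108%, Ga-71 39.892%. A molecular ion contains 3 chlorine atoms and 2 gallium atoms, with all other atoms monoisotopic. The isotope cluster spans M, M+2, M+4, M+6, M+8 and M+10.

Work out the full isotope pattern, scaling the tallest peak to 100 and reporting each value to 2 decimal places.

Chlorine pattern (n=3): 0.4348304 : 0.41738208 : 0.13354464 : 0.01424288
Gallium pattern (n=2): 0.36129717 : 0.47956567 : 0.15913717
Convolve the two distributions (both contribute in 2-u steps):
  M: 0.4348304×0.36129717 = 0.157103
  M+2: 0.4348304×0.47956567 + 0.41738208×0.36129717 = 0.359329
  M+4: 0.4348304×0.15913717 + 0.41738208×0.47956567 + 0.13354464×0.36129717 = 0.317609
  M+6: 0.41738208×0.15913717 + 0.13354464×0.47956567 + 0.01424288×0.36129717 = 0.135610
  M+8: 0.13354464×0.15913717 + 0.01424288×0.47956567 = 0.028082
  M+10: 0.01424288×0.15913717 = 0.002267
Scale to base peak (0.359329) = 100: 43.72 : 100.00 : 88.39 : 37.74 : 7.82 : 0.63

43.72 : 100.00 : 88.39 : 37.74 : 7.82 : 0.63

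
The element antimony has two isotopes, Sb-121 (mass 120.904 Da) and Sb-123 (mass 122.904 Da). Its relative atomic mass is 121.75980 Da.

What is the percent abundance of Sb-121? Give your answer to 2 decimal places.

57.21%

Let x be the fractional abundance of Sb-121; then Sb-123 has abundance 1 − x.
120.904·x + 122.904·(1 − x) = 121.75980
(120.904 − 122.904)·x = 121.75980 − 122.904
x = -1.14420 / -2.000 = 0.57210 → 57.21% Sb-121, 42.79% Sb-123.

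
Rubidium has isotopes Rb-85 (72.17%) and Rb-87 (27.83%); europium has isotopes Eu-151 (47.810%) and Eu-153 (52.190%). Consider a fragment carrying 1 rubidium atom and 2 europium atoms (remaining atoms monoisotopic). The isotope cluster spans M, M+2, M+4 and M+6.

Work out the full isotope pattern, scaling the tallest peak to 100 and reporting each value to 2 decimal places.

38.93 : 100.00 : 79.16 : 17.89

Rubidium pattern (n=1): 0.7217 : 0.2783
Europium pattern (n=2): 0.22857961 : 0.49904078 : 0.27237961
Convolve the two distributions (both contribute in 2-u steps):
  M: 0.7217×0.22857961 = 0.164966
  M+2: 0.7217×0.49904078 + 0.2783×0.22857961 = 0.423771
  M+4: 0.7217×0.27237961 + 0.2783×0.49904078 = 0.335459
  M+6: 0.2783×0.27237961 = 0.075803
Scale to base peak (0.423771) = 100: 38.93 : 100.00 : 79.16 : 17.89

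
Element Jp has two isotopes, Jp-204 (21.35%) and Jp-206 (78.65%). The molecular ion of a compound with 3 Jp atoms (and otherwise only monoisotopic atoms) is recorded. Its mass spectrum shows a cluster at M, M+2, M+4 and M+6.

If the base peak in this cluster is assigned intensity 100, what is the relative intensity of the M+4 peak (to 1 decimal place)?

Binomial terms of (0.2135 + 0.7865)^3: M 0.0097, M+2 0.1076, M+4 0.3962, M+6 0.4865 → M+6 is the base peak.
P(M+6) = C(3,3) × 0.2135^0 × 0.7865^3 = 1 × 1.0000 × 0.48651494 = 0.486515 (base)
P(M+4) = C(3,2) × 0.2135^1 × 0.7865^2 = 3 × 0.2135 × 0.61858225 = 0.396202
Relative intensity = 0.396202 / 0.486515 × 100 = 81.4

81.4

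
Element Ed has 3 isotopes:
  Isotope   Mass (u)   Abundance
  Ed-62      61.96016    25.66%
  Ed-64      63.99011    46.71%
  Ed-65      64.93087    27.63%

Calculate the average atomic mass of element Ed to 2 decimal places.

63.73 u

Weight each isotope mass by its fractional abundance: 0.2566 × 61.96016 + 0.4671 × 63.99011 + 0.2763 × 64.93087
= 15.898977 + 29.889780 + 17.940399 = 63.729156 u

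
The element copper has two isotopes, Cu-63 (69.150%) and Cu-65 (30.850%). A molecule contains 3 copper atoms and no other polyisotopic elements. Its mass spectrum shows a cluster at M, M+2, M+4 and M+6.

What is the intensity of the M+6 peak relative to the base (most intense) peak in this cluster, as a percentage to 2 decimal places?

6.63%

Term probabilities: M 0.3307, M+2 0.4425, M+4 0.1974, M+6 0.0294. Base peak = M+2.
P(M+2) = C(3,1) × 0.69150^2 × 0.30850^1 = 3 × 0.47817225 × 0.3085 = 0.442548 (base)
P(M+6) = C(3,3) × 0.69150^0 × 0.30850^3 = 1 × 1.0000 × 0.02936064 = 0.029361
Relative intensity = 0.029361 / 0.442548 × 100 = 6.63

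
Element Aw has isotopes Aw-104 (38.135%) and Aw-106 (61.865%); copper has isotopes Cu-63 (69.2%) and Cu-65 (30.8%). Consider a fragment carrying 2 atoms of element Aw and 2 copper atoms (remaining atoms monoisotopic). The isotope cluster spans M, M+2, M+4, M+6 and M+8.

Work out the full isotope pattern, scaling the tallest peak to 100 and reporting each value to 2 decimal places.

17.49 : 72.31 : 100.00 : 52.21 : 9.12

Element Aw pattern (n=2): 0.14542782 : 0.47184435 : 0.38272782
Copper pattern (n=2): 0.478864 : 0.426272 : 0.094864
Convolve the two distributions (both contribute in 2-u steps):
  M: 0.14542782×0.478864 = 0.069640
  M+2: 0.14542782×0.426272 + 0.47184435×0.478864 = 0.287941
  M+4: 0.14542782×0.094864 + 0.47184435×0.426272 + 0.38272782×0.478864 = 0.398204
  M+6: 0.47184435×0.094864 + 0.38272782×0.426272 = 0.207907
  M+8: 0.38272782×0.094864 = 0.036307
Scale to base peak (0.398204) = 100: 17.49 : 72.31 : 100.00 : 52.21 : 9.12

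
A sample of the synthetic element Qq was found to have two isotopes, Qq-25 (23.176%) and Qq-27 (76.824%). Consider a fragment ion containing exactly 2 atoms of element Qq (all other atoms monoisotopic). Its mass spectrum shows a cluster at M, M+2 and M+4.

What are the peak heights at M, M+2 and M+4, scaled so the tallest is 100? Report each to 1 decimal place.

9.1 : 60.3 : 100.0

Expanding (0.23176 + 0.76824)^2:
P(M) = 0.23176^2 = 0.053713
P(M+2) = 2 × 0.23176^1 × 0.76824^1 = 0.356095
P(M+4) = 0.76824^2 = 0.590193
The M+4 peak is largest (0.590193); scaling to 100 gives 9.1 : 60.3 : 100.0.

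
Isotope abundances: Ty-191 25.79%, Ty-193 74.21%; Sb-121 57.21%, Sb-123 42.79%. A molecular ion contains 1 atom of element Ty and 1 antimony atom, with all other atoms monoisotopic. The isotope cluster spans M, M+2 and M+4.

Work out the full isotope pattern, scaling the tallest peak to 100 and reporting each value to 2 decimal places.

Element Ty pattern (n=1): 0.2579 : 0.7421
Antimony pattern (n=1): 0.5721 : 0.4279
Convolve the two distributions (both contribute in 2-u steps):
  M: 0.2579×0.5721 = 0.147545
  M+2: 0.2579×0.4279 + 0.7421×0.5721 = 0.534911
  M+4: 0.7421×0.4279 = 0.317545
Scale to base peak (0.534911) = 100: 27.58 : 100.00 : 59.36

27.58 : 100.00 : 59.36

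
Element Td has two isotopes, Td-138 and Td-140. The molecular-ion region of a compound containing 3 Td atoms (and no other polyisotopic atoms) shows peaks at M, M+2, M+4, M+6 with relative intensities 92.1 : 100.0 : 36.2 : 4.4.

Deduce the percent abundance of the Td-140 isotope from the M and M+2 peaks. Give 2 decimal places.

26.57%

If p is the fraction of Td that is Td-138, then I(M+2)/I(M) = [C(3,1)·p^2·(1−p)] / p^3 = 3·(1−p)/p = 100.0/92.1 = 1.0858
(1−p)/p = 1.0858/3 = 0.3619  ⇒  p = 1/(1 + 0.3619) = 0.7343
Td-138: 73.43%, Td-140: 26.57%.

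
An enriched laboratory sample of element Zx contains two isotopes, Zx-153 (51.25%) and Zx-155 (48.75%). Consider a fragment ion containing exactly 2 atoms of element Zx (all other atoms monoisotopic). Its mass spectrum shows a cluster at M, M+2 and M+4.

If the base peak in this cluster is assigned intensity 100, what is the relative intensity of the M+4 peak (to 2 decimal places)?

47.56

Binomial terms of (0.5125 + 0.4875)^2: M 0.2627, M+2 0.4997, M+4 0.2377 → M+2 is the base peak.
P(M+2) = C(2,1) × 0.5125^1 × 0.4875^1 = 2 × 0.5125 × 0.4875 = 0.499688 (base)
P(M+4) = C(2,2) × 0.5125^0 × 0.4875^2 = 1 × 1.0000 × 0.23765625 = 0.237656
Relative intensity = 0.237656 / 0.499688 × 100 = 47.56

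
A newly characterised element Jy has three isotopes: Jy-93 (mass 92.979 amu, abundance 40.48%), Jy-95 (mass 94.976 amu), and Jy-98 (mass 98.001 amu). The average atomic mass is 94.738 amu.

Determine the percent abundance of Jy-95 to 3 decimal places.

The remaining 59.52% is split between Jy-95 (fraction x) and Jy-98 (fraction 0.5952 − x).
Substituting: 94.976x + 98.001(0.5952 − x) = 57.1001008
(94.976 − 98.001)x = -1.2300944  ⇒  x = 0.40664, y = 0.18856
Jy-95: 40.664%, Jy-98: 18.856%.

40.664%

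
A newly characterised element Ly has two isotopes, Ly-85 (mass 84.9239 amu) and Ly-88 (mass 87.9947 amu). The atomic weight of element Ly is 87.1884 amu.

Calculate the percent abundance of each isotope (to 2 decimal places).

Writing the weighted mean with unknown fraction x of Ly-85:
84.9239·x + 87.9947·(1 − x) = 87.1884
(84.9239 − 87.9947)·x = 87.1884 − 87.9947
x = -0.8063 / -3.0708 = 0.26257 → 26.26% Ly-85, 73.74% Ly-88.

Ly-85: 26.26%, Ly-88: 73.74%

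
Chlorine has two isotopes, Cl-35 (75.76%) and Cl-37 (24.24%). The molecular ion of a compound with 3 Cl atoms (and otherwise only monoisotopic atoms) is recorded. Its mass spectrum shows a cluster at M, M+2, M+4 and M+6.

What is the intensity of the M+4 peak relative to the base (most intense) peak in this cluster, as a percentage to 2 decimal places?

30.71%

Term probabilities: M 0.4348, M+2 0.4174, M+4 0.1335, M+6 0.0142. Base peak = M.
P(M) = C(3,0) × 0.7576^3 × 0.2424^0 = 1 × 0.4348304 × 1.0000 = 0.434830 (base)
P(M+4) = C(3,2) × 0.7576^1 × 0.2424^2 = 3 × 0.7576 × 0.05875776 = 0.133545
Relative intensity = 0.133545 / 0.434830 × 100 = 30.71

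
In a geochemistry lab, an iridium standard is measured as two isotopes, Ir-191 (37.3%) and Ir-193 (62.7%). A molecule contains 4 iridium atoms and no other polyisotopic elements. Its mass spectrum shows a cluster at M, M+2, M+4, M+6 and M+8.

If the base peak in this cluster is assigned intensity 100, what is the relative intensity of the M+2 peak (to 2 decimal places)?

35.39

Term probabilities: M 0.0194, M+2 0.1302, M+4 0.3282, M+6 0.3678, M+8 0.1546. Base peak = M+6.
P(M+6) = C(4,3) × 0.373^1 × 0.627^3 = 4 × 0.3730 × 0.24649188 = 0.367766 (base)
P(M+2) = C(4,1) × 0.373^3 × 0.627^1 = 4 × 0.05189512 × 0.6270 = 0.130153
Relative intensity = 0.130153 / 0.367766 × 100 = 35.39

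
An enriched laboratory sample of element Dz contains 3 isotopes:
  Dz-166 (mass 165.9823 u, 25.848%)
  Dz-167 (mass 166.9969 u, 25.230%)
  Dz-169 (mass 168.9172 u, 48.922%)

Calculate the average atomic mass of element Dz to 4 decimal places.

167.6741 u

Ar = Σ fᵢ·mᵢ = 0.25848 × 165.9823 + 0.25230 × 166.9969 + 0.48922 × 168.9172
= 42.90310 + 42.13332 + 82.63767 = 167.67409 u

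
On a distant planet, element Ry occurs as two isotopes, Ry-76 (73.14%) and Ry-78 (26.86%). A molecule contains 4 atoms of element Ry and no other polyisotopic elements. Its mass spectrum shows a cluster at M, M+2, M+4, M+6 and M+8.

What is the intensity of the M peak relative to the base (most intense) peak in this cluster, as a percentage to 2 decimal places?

Term probabilities: M 0.2862, M+2 0.4204, M+4 0.2316, M+6 0.0567, M+8 0.0052. Base peak = M+2.
P(M+2) = C(4,1) × 0.7314^3 × 0.2686^1 = 4 × 0.39125948 × 0.2686 = 0.420369 (base)
P(M) = C(4,0) × 0.7314^4 × 0.2686^0 = 1 × 0.28616718 × 1.0000 = 0.286167
Relative intensity = 0.286167 / 0.420369 × 100 = 68.08

68.08%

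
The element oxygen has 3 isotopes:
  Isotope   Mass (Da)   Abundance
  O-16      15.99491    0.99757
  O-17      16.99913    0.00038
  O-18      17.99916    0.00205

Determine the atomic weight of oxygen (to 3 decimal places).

15.999 Da

Weight each isotope mass by its fractional abundance: 0.99757 × 15.99491 + 0.00038 × 16.99913 + 0.00205 × 17.99916
= 15.956042 + 0.006460 + 0.036898 = 15.999400 Da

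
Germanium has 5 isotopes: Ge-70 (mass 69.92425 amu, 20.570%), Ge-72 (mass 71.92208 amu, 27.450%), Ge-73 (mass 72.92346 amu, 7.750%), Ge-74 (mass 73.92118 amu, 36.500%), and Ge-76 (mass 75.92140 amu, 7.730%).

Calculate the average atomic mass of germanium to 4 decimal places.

Weight each isotope mass by its fractional abundance: 0.20570 × 69.92425 + 0.27450 × 71.92208 + 0.07750 × 72.92346 + 0.36500 × 73.92118 + 0.07730 × 75.92140
= 14.383418 + 19.742611 + 5.651568 + 26.981231 + 5.868724 = 72.627552 amu

72.6276 amu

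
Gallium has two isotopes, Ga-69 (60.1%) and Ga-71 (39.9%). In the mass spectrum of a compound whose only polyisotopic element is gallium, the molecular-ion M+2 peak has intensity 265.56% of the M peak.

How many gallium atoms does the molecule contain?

For n independent Ga atoms, I(M+2)/I(M) = n · (abundance Ga-71) / (abundance Ga-69) = n · 0.399/0.601.
n = 2.6556 × 0.601/0.399 = 4.00 ≈ 4

4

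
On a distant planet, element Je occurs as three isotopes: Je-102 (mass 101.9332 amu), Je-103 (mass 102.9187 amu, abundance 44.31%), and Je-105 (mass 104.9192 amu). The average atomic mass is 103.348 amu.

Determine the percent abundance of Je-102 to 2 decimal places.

Let x and y be the fractions of Je-102 and Je-105. Then x + y = 1 − 0.4431 = 0.5569 and 101.9332x + 104.9192y = 103.348 − 0.4431×102.9187 = 57.74472403.
Substituting: 101.9332x + 104.9192(0.5569 − x) = 57.74472403
(101.9332 − 104.9192)x = -0.68477845  ⇒  x = 0.22933, y = 0.32757
Je-102: 22.93%, Je-105: 32.76%.

22.93%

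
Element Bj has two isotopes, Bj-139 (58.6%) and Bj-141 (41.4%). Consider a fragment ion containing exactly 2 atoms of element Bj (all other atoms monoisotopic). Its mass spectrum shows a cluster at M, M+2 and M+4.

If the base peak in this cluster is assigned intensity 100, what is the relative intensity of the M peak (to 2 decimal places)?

70.77

(0.586 + 0.414)^2 gives M 0.3434, M+2 0.4852, M+4 0.1714; the largest is M+2.
P(M+2) = C(2,1) × 0.586^1 × 0.414^1 = 2 × 0.5860 × 0.4140 = 0.485208 (base)
P(M) = C(2,0) × 0.586^2 × 0.414^0 = 1 × 0.343396 × 1.0000 = 0.343396
Relative intensity = 0.343396 / 0.485208 × 100 = 70.77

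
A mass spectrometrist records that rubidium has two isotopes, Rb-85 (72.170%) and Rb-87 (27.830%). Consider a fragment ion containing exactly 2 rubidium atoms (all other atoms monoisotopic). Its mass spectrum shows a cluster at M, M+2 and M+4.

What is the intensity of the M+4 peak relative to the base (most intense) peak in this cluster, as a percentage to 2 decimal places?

Binomial terms of (0.72170 + 0.27830)^2: M 0.5209, M+2 0.4017, M+4 0.0775 → M is the base peak.
P(M) = C(2,0) × 0.72170^2 × 0.27830^0 = 1 × 0.52085089 × 1.0000 = 0.520851 (base)
P(M+4) = C(2,2) × 0.72170^0 × 0.27830^2 = 1 × 1.0000 × 0.07745089 = 0.077451
Relative intensity = 0.077451 / 0.520851 × 100 = 14.87

14.87%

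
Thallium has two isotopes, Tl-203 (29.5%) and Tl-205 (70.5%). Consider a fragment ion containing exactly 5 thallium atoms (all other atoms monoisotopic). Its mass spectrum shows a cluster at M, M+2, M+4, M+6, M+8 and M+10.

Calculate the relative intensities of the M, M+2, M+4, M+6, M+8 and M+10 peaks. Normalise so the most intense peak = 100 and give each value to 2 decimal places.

0.61 : 7.33 : 35.02 : 83.69 : 100.00 : 47.80

Expanding (0.295 + 0.705)^5:
P(M) = 0.295^5 = 0.002234
P(M+2) = 5 × 0.295^4 × 0.705^1 = 0.026696
P(M+4) = 10 × 0.295^3 × 0.705^2 = 0.127598
P(M+6) = 10 × 0.295^2 × 0.705^3 = 0.304938
P(M+8) = 5 × 0.295^1 × 0.705^4 = 0.364375
P(M+10) = 0.705^5 = 0.174159
The M+8 peak is largest (0.364375); scaling to 100 gives 0.61 : 7.33 : 35.02 : 83.69 : 100.00 : 47.80.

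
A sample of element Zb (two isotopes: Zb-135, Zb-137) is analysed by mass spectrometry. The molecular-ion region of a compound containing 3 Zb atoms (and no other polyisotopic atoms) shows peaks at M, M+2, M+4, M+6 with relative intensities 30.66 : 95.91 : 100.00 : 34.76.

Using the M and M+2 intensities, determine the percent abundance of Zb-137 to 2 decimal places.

51.05%

Let p = fractional abundance of Zb-135. I(M+2)/I(M) = [C(3,1)·p^2·(1−p)] / p^3 = 3·(1−p)/p = 95.91/30.66 = 3.1282
(1−p)/p = 3.1282/3 = 1.0427  ⇒  p = 1/(1 + 1.0427) = 0.4895
Zb-135: 48.95%, Zb-137: 51.05%.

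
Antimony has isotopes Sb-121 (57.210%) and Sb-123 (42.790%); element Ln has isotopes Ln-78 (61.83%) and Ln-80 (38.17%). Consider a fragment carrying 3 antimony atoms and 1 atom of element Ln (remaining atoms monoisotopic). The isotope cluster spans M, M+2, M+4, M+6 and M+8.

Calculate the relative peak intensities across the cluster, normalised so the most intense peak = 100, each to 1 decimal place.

32.6 : 93.4 : 100.0 : 47.5 : 8.4

Antimony pattern (n=3): 0.18724742 : 0.42015297 : 0.3142518 : 0.07834781
Element Ln pattern (n=1): 0.6183 : 0.3817
Convolve the two distributions (both contribute in 2-u steps):
  M: 0.18724742×0.6183 = 0.115775
  M+2: 0.18724742×0.3817 + 0.42015297×0.6183 = 0.331253
  M+4: 0.42015297×0.3817 + 0.3142518×0.6183 = 0.354674
  M+6: 0.3142518×0.3817 + 0.07834781×0.6183 = 0.168392
  M+8: 0.07834781×0.3817 = 0.029905
Scale to base peak (0.354674) = 100: 32.6 : 93.4 : 100.0 : 47.5 : 8.4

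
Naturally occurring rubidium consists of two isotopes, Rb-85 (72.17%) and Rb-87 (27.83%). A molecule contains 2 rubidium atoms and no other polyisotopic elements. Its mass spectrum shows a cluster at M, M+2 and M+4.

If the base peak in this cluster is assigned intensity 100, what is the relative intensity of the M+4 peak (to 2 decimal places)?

(0.7217 + 0.2783)^2 gives M 0.5209, M+2 0.4017, M+4 0.0775; the largest is M.
P(M) = C(2,0) × 0.7217^2 × 0.2783^0 = 1 × 0.52085089 × 1.0000 = 0.520851 (base)
P(M+4) = C(2,2) × 0.7217^0 × 0.2783^2 = 1 × 1.0000 × 0.07745089 = 0.077451
Relative intensity = 0.077451 / 0.520851 × 100 = 14.87

14.87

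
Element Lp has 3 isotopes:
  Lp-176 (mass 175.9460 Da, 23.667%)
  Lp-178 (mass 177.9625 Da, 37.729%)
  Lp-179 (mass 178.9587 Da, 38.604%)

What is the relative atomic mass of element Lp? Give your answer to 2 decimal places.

177.87 Da

Weight each isotope mass by its fractional abundance: 0.23667 × 175.9460 + 0.37729 × 177.9625 + 0.38604 × 178.9587
= 41.64114 + 67.14347 + 69.08522 = 177.86983 Da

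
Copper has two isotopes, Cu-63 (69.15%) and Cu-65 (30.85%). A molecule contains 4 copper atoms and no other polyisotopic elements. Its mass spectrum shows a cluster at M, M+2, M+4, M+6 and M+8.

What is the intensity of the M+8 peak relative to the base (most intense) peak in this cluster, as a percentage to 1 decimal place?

2.2%

(0.6915 + 0.3085)^4 gives M 0.2286, M+2 0.4080, M+4 0.2731, M+6 0.0812, M+8 0.0091; the largest is M+2.
P(M+2) = C(4,1) × 0.6915^3 × 0.3085^1 = 4 × 0.33065611 × 0.3085 = 0.408030 (base)
P(M+8) = C(4,4) × 0.6915^0 × 0.3085^4 = 1 × 1.0000 × 0.00905776 = 0.009058
Relative intensity = 0.009058 / 0.408030 × 100 = 2.2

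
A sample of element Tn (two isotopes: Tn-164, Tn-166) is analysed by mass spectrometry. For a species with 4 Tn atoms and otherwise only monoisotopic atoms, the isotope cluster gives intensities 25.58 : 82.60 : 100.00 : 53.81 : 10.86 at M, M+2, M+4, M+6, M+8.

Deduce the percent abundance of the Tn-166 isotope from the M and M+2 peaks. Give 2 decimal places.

If p is the fraction of Tn that is Tn-164, then I(M+2)/I(M) = [C(4,1)·p^3·(1−p)] / p^4 = 4·(1−p)/p = 82.60/25.58 = 3.2291
(1−p)/p = 3.2291/4 = 0.8073  ⇒  p = 1/(1 + 0.8073) = 0.5533
Tn-164: 55.33%, Tn-166: 44.67%.

44.67%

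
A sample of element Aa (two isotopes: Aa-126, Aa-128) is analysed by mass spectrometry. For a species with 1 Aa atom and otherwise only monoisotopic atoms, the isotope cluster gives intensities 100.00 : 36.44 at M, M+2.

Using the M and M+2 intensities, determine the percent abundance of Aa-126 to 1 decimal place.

73.3%

Write p for the Aa-126 fraction. I(M+2)/I(M) = [C(1,1)·p^0·(1−p)] / p^1 = 1·(1−p)/p = 36.44/100.00 = 0.3644
(1−p)/p = 0.3644/1 = 0.3644  ⇒  p = 1/(1 + 0.3644) = 0.7329
Aa-126: 73.3%, Aa-128: 26.7%.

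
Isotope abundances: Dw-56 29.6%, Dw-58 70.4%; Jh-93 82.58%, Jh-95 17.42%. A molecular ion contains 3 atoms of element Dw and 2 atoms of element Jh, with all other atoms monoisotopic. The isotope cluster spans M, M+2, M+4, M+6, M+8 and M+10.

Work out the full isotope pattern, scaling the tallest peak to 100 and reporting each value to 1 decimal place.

4.8 : 36.1 : 95.7 : 100.0 : 30.7 : 2.9

Element Dw pattern (n=3): 0.02593434 : 0.18504499 : 0.44010701 : 0.34891366
Element Jh pattern (n=2): 0.68194564 : 0.28770872 : 0.03034564
Convolve the two distributions (both contribute in 2-u steps):
  M: 0.02593434×0.68194564 = 0.017686
  M+2: 0.02593434×0.28770872 + 0.18504499×0.68194564 = 0.133652
  M+4: 0.02593434×0.03034564 + 0.18504499×0.28770872 + 0.44010701×0.68194564 = 0.354155
  M+6: 0.18504499×0.03034564 + 0.44010701×0.28770872 + 0.34891366×0.68194564 = 0.370178
  M+8: 0.44010701×0.03034564 + 0.34891366×0.28770872 = 0.113741
  M+10: 0.34891366×0.03034564 = 0.010588
Scale to base peak (0.370178) = 100: 4.8 : 36.1 : 95.7 : 100.0 : 30.7 : 2.9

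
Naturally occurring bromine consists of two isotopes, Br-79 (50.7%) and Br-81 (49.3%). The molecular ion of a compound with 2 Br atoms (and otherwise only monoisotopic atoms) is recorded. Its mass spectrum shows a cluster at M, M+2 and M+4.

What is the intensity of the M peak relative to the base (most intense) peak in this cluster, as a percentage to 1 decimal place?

51.4%

(0.507 + 0.493)^2 gives M 0.2570, M+2 0.4999, M+4 0.2430; the largest is M+2.
P(M+2) = C(2,1) × 0.507^1 × 0.493^1 = 2 × 0.5070 × 0.4930 = 0.499902 (base)
P(M) = C(2,0) × 0.507^2 × 0.493^0 = 1 × 0.257049 × 1.0000 = 0.257049
Relative intensity = 0.257049 / 0.499902 × 100 = 51.4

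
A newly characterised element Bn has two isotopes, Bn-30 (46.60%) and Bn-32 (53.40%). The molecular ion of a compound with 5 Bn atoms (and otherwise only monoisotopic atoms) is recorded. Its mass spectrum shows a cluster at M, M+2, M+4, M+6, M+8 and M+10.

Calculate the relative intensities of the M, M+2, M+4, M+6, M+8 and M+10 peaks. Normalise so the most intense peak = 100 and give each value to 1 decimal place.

6.6 : 38.1 : 87.3 : 100.0 : 57.3 : 13.1

The 5 Bn atoms are independent, so intensities follow the terms of (0.4660 + 0.5340)^5.
P(M) = 0.4660^5 = 0.021975
P(M+2) = 5 × 0.4660^4 × 0.5340^1 = 0.125908
P(M+4) = 10 × 0.4660^3 × 0.5340^2 = 0.288563
P(M+6) = 10 × 0.4660^2 × 0.5340^3 = 0.330671
P(M+8) = 5 × 0.4660^1 × 0.5340^4 = 0.189461
P(M+10) = 0.5340^5 = 0.043422
The M+6 peak is largest (0.330671); scaling to 100 gives 6.6 : 38.1 : 87.3 : 100.0 : 57.3 : 13.1.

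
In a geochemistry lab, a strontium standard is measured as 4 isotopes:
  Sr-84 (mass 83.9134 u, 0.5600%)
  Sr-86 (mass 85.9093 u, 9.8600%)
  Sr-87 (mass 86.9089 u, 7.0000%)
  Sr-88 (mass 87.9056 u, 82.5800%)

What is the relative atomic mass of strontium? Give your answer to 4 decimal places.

Average mass = Σ (abundance × isotope mass) = 0.005600 × 83.9134 + 0.098600 × 85.9093 + 0.070000 × 86.9089 + 0.825800 × 87.9056
= 0.46992 + 8.47066 + 6.08362 + 72.59244 = 87.61664 u

87.6166 u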